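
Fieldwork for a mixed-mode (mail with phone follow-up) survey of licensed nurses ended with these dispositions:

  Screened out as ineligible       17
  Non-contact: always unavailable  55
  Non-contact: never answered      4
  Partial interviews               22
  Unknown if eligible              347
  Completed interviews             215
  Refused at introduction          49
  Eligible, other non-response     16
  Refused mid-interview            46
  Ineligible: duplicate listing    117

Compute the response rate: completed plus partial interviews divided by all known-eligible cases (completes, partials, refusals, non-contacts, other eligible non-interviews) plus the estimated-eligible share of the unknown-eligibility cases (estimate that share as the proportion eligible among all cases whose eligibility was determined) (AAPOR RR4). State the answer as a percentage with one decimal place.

Refusal or break-off = 49 + 46 = 95
No answer / not reached = 4 + 55 = 59
Not eligible = 17 + 117 = 134
Num = 215 + 22 = 237
Eligible (known) = 215 + 22 + 95 + 59 + 16 = 407
e = 407 / (407 + 134) = 407 / 541 = 0.7523
e × U = 0.7523 × 347 = 261.05
Base = 407 + 261.05 = 668.05
RR4 = 237 / 668.05 = 0.3548

35.5%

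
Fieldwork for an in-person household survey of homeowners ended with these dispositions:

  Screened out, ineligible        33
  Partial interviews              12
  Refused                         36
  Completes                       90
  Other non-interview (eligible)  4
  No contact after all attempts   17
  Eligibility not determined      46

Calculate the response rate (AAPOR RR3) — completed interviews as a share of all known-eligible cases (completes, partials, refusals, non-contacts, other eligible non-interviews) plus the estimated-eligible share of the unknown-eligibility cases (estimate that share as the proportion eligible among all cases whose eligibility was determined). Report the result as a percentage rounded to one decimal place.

45.7%

Numerator = 90
Determined eligible = 90 + 12 + 36 + 17 + 4 = 159
e = 159 / (159 + 33) = 159 / 192 = 0.8281
Eligible share of unknowns = 0.8281 × 46 = 38.09
Base = 159 + 38.09 = 197.09
RR3 = 90 / 197.09 = 0.4566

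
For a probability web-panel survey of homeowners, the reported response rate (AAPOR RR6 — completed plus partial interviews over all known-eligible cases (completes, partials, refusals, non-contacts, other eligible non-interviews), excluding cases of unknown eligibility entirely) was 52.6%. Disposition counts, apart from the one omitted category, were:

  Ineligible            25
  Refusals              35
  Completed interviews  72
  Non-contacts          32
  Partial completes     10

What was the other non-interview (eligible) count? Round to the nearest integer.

Num → 72 + 10 = 82
RR6 = 82 / D = 0.526
D = 82 / 0.526 = 155.9
Other denominator terms total 149
other non-interview (eligible) = 155.9 − 149 ≈ 7

7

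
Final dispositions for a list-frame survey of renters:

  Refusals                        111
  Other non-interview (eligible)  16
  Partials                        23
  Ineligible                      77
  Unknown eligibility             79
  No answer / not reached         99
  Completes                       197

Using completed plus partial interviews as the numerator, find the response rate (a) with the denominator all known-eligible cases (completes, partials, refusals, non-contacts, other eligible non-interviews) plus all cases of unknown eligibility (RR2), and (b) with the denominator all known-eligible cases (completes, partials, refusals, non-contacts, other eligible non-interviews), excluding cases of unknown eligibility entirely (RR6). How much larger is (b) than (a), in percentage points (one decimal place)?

7.4

Num → 197 + 23 = 220
Denom → 197 + 23 + 111 + 99 + 16 + 79 = 525
RR2 = 220 / 525 = 0.4190
Denom → 197 + 23 + 111 + 99 + 16 = 446
RR6 = 220 / 446 = 0.4933
Difference = 49.33 − 41.90 = 7.43 percentage points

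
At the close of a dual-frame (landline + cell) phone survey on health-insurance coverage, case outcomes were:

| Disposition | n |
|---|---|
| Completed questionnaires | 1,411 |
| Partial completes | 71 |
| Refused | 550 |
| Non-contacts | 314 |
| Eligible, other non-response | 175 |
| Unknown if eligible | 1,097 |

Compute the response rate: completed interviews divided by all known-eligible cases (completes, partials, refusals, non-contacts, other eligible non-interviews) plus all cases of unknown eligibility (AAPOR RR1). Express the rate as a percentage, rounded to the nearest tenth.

39.0%

Numerator: 1411
Base: 1411 + 71 + 550 + 314 + 175 + 1097 = 3618
RR1 = 1411 / 3618 = 0.3900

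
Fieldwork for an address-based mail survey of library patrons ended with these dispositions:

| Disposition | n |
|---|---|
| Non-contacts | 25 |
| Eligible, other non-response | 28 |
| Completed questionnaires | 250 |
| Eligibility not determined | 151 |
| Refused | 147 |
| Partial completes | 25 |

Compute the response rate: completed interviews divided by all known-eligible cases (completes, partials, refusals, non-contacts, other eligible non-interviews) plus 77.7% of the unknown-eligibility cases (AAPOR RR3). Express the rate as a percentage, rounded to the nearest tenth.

Num = 250
Eligible (known) = 250 + 25 + 147 + 25 + 28 = 475
e × U = 0.7770 × 151 = 117.33
Denominator = 475 + 117.33 = 592.33
RR3 = 250 / 592.33 = 0.4221

42.2%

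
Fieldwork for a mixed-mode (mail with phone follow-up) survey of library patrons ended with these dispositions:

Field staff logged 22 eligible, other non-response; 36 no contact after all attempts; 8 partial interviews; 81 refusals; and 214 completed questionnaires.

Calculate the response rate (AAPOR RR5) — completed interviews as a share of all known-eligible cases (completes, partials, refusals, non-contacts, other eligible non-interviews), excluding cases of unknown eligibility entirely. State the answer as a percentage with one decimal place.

59.3%

Numerator: 214
Base: 214 + 8 + 81 + 36 + 22 = 361
RR5 = 214 / 361 = 0.5928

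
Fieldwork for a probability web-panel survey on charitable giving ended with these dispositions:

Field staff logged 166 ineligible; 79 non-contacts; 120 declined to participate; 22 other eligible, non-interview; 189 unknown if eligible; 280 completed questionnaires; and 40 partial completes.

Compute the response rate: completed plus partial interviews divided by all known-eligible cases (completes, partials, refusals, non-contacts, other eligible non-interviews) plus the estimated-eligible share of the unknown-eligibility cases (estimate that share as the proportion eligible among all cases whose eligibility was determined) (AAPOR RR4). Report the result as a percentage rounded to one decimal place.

Top → 280 + 40 = 320
Determined eligible → 280 + 40 + 120 + 79 + 22 = 541
e = 541 / (541 + 166) = 541 / 707 = 0.7652
e × U → 0.7652 × 189 = 144.62
Denominator → 541 + 144.62 = 685.62
RR4 = 320 / 685.62 = 0.4667

46.7%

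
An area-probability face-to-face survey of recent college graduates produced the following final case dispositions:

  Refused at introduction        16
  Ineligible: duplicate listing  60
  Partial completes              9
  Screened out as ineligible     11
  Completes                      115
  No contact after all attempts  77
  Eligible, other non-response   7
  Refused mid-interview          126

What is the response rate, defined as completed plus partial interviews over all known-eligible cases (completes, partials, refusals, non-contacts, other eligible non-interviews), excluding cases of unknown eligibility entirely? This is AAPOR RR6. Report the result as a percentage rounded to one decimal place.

Refusal or break-off = 16 + 126 = 142
Out of scope = 11 + 60 = 71
Num = 115 + 9 = 124
Denominator = 115 + 9 + 142 + 77 + 7 = 350
RR6 = 124 / 350 = 0.3543

35.4%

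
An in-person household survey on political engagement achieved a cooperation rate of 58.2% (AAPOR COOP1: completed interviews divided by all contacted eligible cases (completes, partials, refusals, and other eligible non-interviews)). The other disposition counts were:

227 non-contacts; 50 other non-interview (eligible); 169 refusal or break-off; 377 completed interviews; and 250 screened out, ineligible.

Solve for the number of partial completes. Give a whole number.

52

COOP1 = 377 / D = 0.582
D = 377 / 0.582 = 647.8
Other denominator terms total 596
partial completes = 647.8 − 596 ≈ 52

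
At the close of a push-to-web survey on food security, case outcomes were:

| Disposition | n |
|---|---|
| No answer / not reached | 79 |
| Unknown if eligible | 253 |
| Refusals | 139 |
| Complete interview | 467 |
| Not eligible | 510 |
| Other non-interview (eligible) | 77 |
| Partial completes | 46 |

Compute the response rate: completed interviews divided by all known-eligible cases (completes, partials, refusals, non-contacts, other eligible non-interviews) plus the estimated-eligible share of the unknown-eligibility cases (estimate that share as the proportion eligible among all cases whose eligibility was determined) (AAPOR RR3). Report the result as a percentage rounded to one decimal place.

48.5%

Top = 467
Determined eligible = 467 + 46 + 139 + 79 + 77 = 808
e = 808 / (808 + 510) = 808 / 1318 = 0.6131
Eligible share of unknowns = 0.6131 × 253 = 155.11
Base = 808 + 155.11 = 963.11
RR3 = 467 / 963.11 = 0.4849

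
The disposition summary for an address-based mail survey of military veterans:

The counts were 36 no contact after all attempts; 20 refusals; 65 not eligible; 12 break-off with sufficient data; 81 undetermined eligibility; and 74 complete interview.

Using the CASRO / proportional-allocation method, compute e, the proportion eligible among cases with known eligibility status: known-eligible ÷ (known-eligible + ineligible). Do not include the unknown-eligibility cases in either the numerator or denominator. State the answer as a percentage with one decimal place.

68.6%

Known eligible = 74 + 12 + 20 + 36 = 142
e = 142 / (142 + 65) = 142 / 207 = 0.6860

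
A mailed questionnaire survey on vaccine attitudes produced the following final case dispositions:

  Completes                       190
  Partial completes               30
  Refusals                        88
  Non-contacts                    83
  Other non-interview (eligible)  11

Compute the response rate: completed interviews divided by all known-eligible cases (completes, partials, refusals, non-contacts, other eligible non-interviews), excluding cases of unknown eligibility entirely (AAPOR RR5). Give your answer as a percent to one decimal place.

47.3%

Numerator: 190
Base: 190 + 30 + 88 + 83 + 11 = 402
RR5 = 190 / 402 = 0.4726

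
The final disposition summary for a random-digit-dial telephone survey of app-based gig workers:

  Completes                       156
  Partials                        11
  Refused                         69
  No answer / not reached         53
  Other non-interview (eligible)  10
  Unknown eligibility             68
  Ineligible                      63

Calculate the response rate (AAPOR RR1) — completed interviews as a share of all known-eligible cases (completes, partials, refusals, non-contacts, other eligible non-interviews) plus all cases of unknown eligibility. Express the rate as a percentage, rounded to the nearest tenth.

42.5%

Top → 156
Base → 156 + 11 + 69 + 53 + 10 + 68 = 367
RR1 = 156 / 367 = 0.4251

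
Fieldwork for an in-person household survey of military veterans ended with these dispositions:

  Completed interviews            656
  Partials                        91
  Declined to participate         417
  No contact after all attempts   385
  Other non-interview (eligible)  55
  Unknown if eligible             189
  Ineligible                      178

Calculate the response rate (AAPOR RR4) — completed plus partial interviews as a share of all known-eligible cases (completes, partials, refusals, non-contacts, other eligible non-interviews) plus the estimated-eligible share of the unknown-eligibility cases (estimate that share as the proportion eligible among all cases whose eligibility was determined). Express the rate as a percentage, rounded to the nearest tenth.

42.1%

Numerator = 656 + 91 = 747
Known eligible = 656 + 91 + 417 + 385 + 55 = 1604
e = 1604 / (1604 + 178) = 1604 / 1782 = 0.9001
e × U = 0.9001 × 189 = 170.12
Base = 1604 + 170.12 = 1774.12
RR4 = 747 / 1774.12 = 0.4211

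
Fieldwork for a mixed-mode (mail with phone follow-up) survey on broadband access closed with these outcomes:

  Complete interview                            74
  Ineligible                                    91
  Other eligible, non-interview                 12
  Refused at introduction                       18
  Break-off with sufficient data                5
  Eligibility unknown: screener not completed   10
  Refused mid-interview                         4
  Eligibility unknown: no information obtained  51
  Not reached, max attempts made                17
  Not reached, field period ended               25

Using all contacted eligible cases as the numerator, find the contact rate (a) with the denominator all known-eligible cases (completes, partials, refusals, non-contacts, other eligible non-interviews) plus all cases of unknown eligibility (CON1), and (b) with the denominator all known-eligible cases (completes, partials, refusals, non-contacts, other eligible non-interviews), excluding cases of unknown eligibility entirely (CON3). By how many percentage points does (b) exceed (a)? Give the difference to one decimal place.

Declined to participate = 18 + 4 = 22
No contact after all attempts = 25 + 17 = 42
Undetermined eligibility = 10 + 51 = 61
Numerator: 74 + 5 + 22 + 12 = 113
Base: 74 + 5 + 22 + 42 + 12 + 61 = 216
CON1 = 113 / 216 = 0.5231
Base: 74 + 5 + 22 + 42 + 12 = 155
CON3 = 113 / 155 = 0.7290
Difference = 72.90 − 52.31 = 20.59 percentage points

20.6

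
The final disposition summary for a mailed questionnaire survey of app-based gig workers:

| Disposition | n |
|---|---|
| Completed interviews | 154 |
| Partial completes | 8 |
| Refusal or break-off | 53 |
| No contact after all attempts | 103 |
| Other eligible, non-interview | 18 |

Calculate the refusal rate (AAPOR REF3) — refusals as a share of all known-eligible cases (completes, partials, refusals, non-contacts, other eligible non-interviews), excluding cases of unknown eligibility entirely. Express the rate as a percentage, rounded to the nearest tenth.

Numerator = 53
Denominator = 154 + 8 + 53 + 103 + 18 = 336
REF3 = 53 / 336 = 0.1577

15.8%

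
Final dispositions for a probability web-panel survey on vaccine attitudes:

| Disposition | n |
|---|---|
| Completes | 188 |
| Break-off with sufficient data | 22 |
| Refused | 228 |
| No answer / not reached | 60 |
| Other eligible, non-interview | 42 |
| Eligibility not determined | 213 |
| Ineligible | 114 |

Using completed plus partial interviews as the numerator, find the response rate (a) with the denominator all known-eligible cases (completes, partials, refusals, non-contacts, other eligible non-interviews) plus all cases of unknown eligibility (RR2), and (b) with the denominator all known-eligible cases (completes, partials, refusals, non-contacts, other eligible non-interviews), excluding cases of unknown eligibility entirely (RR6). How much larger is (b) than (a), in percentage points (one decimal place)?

Numerator = 188 + 22 = 210
Denominator = 188 + 22 + 228 + 60 + 42 + 213 = 753
RR2 = 210 / 753 = 0.2789
Denominator = 188 + 22 + 228 + 60 + 42 = 540
RR6 = 210 / 540 = 0.3889
Difference = 38.89 − 27.89 = 11.00 percentage points

11.0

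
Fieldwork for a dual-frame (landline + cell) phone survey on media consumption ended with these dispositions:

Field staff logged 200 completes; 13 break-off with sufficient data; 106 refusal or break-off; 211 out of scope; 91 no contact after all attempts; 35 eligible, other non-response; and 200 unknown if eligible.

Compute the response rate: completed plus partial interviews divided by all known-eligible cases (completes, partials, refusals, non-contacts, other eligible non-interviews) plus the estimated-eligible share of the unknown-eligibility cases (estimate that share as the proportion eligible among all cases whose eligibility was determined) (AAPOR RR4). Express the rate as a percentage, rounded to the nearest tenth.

36.7%

Num: 200 + 13 = 213
Eligible (known): 200 + 13 + 106 + 91 + 35 = 445
e = 445 / (445 + 211) = 445 / 656 = 0.6784
Estimated eligible among unknowns: 0.6784 × 200 = 135.68
Base: 445 + 135.68 = 580.68
RR4 = 213 / 580.68 = 0.3668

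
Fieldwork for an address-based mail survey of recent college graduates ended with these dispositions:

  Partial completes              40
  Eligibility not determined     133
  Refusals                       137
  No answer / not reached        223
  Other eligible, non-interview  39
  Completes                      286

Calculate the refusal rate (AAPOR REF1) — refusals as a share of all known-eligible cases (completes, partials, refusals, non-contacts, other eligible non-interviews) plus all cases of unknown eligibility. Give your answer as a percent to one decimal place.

16.0%

Num → 137
Base → 286 + 40 + 137 + 223 + 39 + 133 = 858
REF1 = 137 / 858 = 0.1597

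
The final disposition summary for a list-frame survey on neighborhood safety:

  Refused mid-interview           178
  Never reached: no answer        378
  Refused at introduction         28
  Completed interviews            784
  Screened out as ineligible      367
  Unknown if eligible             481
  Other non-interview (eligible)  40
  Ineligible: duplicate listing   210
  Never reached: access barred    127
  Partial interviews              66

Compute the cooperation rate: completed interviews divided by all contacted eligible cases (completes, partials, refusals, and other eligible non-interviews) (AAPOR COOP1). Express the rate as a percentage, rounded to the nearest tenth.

71.5%

Refusal or break-off = 28 + 178 = 206
No contact after all attempts = 378 + 127 = 505
Ineligible = 367 + 210 = 577
Top → 784
Base → 784 + 66 + 206 + 40 = 1096
COOP1 = 784 / 1096 = 0.7153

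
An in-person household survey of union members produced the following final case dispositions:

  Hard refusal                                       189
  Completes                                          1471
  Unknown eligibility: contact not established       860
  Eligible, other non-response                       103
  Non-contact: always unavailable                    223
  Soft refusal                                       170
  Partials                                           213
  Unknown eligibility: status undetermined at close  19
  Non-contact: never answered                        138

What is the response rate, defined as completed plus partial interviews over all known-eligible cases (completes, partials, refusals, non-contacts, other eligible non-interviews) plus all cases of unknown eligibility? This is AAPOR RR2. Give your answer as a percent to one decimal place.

Refusals = 189 + 170 = 359
Non-contacts = 138 + 223 = 361
Eligibility not determined = 860 + 19 = 879
Numerator = 1471 + 213 = 1684
Denominator = 1471 + 213 + 359 + 361 + 103 + 879 = 3386
RR2 = 1684 / 3386 = 0.4973

49.7%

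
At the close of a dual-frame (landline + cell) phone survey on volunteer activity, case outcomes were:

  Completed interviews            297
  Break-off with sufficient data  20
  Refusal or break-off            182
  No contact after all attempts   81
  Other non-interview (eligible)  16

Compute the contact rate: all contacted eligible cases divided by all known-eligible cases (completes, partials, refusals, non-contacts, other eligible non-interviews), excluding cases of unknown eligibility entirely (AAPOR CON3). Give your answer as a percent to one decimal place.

Num: 297 + 20 + 182 + 16 = 515
Denominator: 297 + 20 + 182 + 81 + 16 = 596
CON3 = 515 / 596 = 0.8641

86.4%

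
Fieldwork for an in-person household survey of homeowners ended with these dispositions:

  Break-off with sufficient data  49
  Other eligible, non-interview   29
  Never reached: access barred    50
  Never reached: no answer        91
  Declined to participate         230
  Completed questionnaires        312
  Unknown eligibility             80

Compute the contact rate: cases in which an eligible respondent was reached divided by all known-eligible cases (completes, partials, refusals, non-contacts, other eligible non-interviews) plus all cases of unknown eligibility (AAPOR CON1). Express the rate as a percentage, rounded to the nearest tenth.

Non-contacts = 91 + 50 = 141
Top → 312 + 49 + 230 + 29 = 620
Denominator → 312 + 49 + 230 + 141 + 29 + 80 = 841
CON1 = 620 / 841 = 0.7372

73.7%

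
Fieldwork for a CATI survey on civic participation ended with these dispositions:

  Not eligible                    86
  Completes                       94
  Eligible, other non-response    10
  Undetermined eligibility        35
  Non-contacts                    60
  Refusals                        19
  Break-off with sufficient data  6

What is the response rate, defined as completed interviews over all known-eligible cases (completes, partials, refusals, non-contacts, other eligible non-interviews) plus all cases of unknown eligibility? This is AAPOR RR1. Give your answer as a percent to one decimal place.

Num: 94
Base: 94 + 6 + 19 + 60 + 10 + 35 = 224
RR1 = 94 / 224 = 0.4196

42.0%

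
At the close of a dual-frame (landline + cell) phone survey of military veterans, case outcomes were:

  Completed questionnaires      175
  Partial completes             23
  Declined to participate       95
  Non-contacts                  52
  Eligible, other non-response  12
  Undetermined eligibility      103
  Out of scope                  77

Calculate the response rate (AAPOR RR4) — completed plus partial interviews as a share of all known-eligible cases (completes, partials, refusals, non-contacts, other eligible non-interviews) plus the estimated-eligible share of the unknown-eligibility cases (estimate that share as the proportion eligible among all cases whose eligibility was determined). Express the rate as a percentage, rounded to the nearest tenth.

44.8%

Top = 175 + 23 = 198
Determined eligible = 175 + 23 + 95 + 52 + 12 = 357
e = 357 / (357 + 77) = 357 / 434 = 0.8226
e × U = 0.8226 × 103 = 84.73
Denominator = 357 + 84.73 = 441.73
RR4 = 198 / 441.73 = 0.4482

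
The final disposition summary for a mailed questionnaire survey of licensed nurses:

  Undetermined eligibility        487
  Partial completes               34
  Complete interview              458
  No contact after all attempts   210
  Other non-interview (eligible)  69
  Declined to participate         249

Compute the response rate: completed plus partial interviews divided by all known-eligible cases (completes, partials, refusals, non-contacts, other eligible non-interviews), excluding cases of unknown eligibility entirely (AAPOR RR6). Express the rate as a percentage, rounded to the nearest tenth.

Numerator → 458 + 34 = 492
Denom → 458 + 34 + 249 + 210 + 69 = 1020
RR6 = 492 / 1020 = 0.4824

48.2%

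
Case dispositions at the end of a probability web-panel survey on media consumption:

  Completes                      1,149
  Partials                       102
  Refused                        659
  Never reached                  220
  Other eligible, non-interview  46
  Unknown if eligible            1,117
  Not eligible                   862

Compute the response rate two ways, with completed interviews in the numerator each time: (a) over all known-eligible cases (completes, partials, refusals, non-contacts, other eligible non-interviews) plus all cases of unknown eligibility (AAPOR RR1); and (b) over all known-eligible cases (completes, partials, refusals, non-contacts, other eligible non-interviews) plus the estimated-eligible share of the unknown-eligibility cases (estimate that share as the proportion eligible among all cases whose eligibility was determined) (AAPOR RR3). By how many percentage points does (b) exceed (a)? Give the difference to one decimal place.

Num → 1149
Base → 1149 + 102 + 659 + 220 + 46 + 1117 = 3293
RR1 = 1149 / 3293 = 0.3489
Eligible (known) → 1149 + 102 + 659 + 220 + 46 = 2176
e = 2176 / (2176 + 862) = 2176 / 3038 = 0.7163
e × U → 0.7163 × 1117 = 800.11
Base → 2176 + 800.11 = 2976.11
RR3 = 1149 / 2976.11 = 0.3861
Difference = 38.61 − 34.89 = 3.72 percentage points

3.7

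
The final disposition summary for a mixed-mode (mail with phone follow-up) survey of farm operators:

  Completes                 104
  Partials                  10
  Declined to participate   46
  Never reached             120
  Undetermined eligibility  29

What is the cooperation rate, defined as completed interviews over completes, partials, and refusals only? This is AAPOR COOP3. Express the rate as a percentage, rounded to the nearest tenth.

65.0%

Numerator = 104
Denom = 104 + 10 + 46 = 160
COOP3 = 104 / 160 = 0.6500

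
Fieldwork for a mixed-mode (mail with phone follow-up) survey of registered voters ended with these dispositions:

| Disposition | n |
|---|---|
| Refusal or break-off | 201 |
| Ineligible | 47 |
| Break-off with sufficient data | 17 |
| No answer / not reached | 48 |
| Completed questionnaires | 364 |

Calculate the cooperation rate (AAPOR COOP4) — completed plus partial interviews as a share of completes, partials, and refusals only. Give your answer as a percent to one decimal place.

65.5%

Num = 364 + 17 = 381
Denominator = 364 + 17 + 201 = 582
COOP4 = 381 / 582 = 0.6546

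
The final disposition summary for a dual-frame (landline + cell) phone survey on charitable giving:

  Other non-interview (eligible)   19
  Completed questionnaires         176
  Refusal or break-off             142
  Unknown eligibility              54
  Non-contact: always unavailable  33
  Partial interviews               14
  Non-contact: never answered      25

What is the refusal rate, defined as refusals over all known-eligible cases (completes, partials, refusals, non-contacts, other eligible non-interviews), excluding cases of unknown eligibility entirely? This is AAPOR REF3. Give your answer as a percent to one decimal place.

No answer / not reached = 25 + 33 = 58
Numerator → 142
Denominator → 176 + 14 + 142 + 58 + 19 = 409
REF3 = 142 / 409 = 0.3472

34.7%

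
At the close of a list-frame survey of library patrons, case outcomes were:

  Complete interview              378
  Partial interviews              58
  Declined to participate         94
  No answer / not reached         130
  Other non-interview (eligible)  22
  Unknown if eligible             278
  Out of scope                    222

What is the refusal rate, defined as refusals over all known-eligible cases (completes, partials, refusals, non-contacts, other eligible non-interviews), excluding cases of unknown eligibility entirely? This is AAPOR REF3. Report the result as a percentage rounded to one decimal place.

Numerator: 94
Base: 378 + 58 + 94 + 130 + 22 = 682
REF3 = 94 / 682 = 0.1378

13.8%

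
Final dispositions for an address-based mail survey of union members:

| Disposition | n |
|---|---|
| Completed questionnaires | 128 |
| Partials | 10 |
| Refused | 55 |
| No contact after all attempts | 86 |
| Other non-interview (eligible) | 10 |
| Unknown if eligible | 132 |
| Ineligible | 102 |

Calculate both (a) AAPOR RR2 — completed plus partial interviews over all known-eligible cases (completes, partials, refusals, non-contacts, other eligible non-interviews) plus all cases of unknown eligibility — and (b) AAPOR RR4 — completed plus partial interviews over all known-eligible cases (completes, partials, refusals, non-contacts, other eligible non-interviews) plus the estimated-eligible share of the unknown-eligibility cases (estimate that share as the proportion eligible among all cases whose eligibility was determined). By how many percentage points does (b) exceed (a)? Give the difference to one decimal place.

2.9

Num → 128 + 10 = 138
Denom → 128 + 10 + 55 + 86 + 10 + 132 = 421
RR2 = 138 / 421 = 0.3278
Determined eligible → 128 + 10 + 55 + 86 + 10 = 289
e = 289 / (289 + 102) = 289 / 391 = 0.7391
e × U → 0.7391 × 132 = 97.56
Denom → 289 + 97.56 = 386.56
RR4 = 138 / 386.56 = 0.3570
Difference = 35.70 − 32.78 = 2.92 percentage points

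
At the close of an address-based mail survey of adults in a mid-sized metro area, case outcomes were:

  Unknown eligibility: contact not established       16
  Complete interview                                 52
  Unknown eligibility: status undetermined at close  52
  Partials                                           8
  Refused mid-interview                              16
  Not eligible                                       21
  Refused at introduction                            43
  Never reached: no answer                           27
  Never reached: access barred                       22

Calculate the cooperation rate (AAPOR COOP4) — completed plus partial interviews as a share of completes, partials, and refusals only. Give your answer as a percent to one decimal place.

50.4%

Refusals = 43 + 16 = 59
No contact after all attempts = 27 + 22 = 49
Eligibility not determined = 16 + 52 = 68
Num = 52 + 8 = 60
Base = 52 + 8 + 59 = 119
COOP4 = 60 / 119 = 0.5042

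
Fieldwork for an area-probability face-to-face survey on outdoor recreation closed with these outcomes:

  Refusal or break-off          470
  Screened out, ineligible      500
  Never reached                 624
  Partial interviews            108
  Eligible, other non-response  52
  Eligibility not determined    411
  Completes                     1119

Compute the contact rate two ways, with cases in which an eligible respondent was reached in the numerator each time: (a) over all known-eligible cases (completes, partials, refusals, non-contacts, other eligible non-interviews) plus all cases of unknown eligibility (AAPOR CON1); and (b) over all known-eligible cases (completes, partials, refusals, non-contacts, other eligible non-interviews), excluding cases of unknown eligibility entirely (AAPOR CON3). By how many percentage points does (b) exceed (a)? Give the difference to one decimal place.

Top: 1119 + 108 + 470 + 52 = 1749
Denom: 1119 + 108 + 470 + 624 + 52 + 411 = 2784
CON1 = 1749 / 2784 = 0.6282
Denom: 1119 + 108 + 470 + 624 + 52 = 2373
CON3 = 1749 / 2373 = 0.7370
Difference = 73.70 − 62.82 = 10.88 percentage points

10.9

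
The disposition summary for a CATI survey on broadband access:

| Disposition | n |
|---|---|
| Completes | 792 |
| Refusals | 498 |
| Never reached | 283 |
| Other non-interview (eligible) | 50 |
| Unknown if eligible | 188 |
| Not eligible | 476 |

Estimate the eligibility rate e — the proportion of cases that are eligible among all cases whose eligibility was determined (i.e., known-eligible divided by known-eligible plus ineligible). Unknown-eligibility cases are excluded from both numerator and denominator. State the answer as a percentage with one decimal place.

Determined eligible → 792 + 498 + 283 + 50 = 1623
e = 1623 / (1623 + 476) = 1623 / 2099 = 0.7732

77.3%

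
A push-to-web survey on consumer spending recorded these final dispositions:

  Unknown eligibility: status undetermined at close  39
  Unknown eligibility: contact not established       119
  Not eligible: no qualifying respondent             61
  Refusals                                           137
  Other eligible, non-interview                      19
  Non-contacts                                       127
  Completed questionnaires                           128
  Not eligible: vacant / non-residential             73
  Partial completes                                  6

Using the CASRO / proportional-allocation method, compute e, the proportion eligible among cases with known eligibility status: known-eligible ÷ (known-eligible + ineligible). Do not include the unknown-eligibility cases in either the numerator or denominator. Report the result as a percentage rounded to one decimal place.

Eligibility not determined = 119 + 39 = 158
Screened out, ineligible = 61 + 73 = 134
Determined eligible → 128 + 6 + 137 + 127 + 19 = 417
e = 417 / (417 + 134) = 417 / 551 = 0.7568

75.7%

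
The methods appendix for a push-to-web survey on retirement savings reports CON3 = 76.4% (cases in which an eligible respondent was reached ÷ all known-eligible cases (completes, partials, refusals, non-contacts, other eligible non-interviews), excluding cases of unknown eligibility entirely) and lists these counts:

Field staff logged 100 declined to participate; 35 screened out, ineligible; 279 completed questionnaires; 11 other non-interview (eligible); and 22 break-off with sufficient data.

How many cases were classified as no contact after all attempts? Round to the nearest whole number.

127

Top: 279 + 22 + 100 + 11 = 412
CON3 = 412 / D = 0.764
D = 412 / 0.764 = 539.3
Rest of base = 412
no contact after all attempts = 539.3 − 412 ≈ 127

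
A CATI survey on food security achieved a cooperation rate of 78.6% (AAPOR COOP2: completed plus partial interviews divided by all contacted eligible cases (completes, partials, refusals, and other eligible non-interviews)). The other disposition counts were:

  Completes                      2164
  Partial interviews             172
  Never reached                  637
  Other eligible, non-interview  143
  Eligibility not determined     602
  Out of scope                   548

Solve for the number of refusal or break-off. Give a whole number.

493

Top → 2164 + 172 = 2336
COOP2 = 2336 / D = 0.786
D = 2336 / 0.786 = 2972.0
Remaining denominator categories sum to 2479
refusal or break-off = 2972.0 − 2479 ≈ 493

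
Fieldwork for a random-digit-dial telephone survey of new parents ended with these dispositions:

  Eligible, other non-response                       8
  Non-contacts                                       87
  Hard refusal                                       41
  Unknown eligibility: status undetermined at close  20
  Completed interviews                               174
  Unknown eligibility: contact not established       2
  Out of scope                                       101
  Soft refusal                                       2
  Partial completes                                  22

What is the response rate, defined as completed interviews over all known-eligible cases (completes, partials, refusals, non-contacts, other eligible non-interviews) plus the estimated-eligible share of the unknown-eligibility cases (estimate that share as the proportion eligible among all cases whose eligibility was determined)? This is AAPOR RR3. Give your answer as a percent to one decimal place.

49.6%

Refused = 41 + 2 = 43
Unknown if eligible = 2 + 20 = 22
Num → 174
Known eligible → 174 + 22 + 43 + 87 + 8 = 334
e = 334 / (334 + 101) = 334 / 435 = 0.7678
Eligible share of unknowns → 0.7678 × 22 = 16.89
Base → 334 + 16.89 = 350.89
RR3 = 174 / 350.89 = 0.4959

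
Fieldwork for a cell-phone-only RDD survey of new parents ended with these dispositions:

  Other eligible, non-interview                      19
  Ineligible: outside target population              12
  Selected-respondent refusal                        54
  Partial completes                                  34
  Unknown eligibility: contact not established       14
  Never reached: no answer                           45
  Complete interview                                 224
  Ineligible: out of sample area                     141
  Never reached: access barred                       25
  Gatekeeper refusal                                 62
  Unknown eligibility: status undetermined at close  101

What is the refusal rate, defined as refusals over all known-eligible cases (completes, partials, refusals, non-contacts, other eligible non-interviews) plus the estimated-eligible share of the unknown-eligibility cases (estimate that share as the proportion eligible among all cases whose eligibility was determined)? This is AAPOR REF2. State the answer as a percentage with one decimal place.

Refusals = 62 + 54 = 116
Never reached = 45 + 25 = 70
Eligibility not determined = 14 + 101 = 115
Ineligible = 12 + 141 = 153
Top: 116
Determined eligible: 224 + 34 + 116 + 70 + 19 = 463
e = 463 / (463 + 153) = 463 / 616 = 0.7516
e × U: 0.7516 × 115 = 86.43
Denom: 463 + 86.43 = 549.43
REF2 = 116 / 549.43 = 0.2111

21.1%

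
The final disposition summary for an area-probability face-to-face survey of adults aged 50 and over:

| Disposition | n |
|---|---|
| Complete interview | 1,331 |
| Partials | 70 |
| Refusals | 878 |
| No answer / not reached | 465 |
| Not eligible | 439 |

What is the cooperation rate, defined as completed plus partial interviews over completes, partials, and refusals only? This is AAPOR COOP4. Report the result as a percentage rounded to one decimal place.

61.5%

Top → 1331 + 70 = 1401
Denom → 1331 + 70 + 878 = 2279
COOP4 = 1401 / 2279 = 0.6147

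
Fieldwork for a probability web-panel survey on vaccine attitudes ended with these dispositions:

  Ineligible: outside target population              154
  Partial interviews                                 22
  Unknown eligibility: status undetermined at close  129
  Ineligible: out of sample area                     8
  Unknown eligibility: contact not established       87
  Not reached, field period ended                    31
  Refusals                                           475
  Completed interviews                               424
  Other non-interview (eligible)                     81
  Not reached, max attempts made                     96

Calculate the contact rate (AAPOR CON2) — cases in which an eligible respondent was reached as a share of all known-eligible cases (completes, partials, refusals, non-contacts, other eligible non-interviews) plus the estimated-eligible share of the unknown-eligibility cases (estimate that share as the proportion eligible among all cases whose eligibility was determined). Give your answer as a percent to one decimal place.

No contact after all attempts = 31 + 96 = 127
Undetermined eligibility = 87 + 129 = 216
Not eligible = 154 + 8 = 162
Numerator: 424 + 22 + 475 + 81 = 1002
Eligible (known): 424 + 22 + 475 + 127 + 81 = 1129
e = 1129 / (1129 + 162) = 1129 / 1291 = 0.8745
Estimated eligible among unknowns: 0.8745 × 216 = 188.89
Denominator: 1129 + 188.89 = 1317.89
CON2 = 1002 / 1317.89 = 0.7603

76.0%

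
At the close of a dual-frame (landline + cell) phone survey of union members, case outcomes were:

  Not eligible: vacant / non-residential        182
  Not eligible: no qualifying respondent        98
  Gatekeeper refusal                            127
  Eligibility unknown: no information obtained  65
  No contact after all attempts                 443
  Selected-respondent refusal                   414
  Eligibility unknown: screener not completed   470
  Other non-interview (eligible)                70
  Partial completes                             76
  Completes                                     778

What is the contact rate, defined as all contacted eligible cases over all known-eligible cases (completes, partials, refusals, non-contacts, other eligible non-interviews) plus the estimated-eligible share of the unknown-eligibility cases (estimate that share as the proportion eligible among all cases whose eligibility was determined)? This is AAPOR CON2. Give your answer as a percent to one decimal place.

61.7%

Refused = 127 + 414 = 541
Undetermined eligibility = 470 + 65 = 535
Ineligible = 98 + 182 = 280
Num: 778 + 76 + 541 + 70 = 1465
Determined eligible: 778 + 76 + 541 + 443 + 70 = 1908
e = 1908 / (1908 + 280) = 1908 / 2188 = 0.8720
Eligible share of unknowns: 0.8720 × 535 = 466.52
Denominator: 1908 + 466.52 = 2374.52
CON2 = 1465 / 2374.52 = 0.6170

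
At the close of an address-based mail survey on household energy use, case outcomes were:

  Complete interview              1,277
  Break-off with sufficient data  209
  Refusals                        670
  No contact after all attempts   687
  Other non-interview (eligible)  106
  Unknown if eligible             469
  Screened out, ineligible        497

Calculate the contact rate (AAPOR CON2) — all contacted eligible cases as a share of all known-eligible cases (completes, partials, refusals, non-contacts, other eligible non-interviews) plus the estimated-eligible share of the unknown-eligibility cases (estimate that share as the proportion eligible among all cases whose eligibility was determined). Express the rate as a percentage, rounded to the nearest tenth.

67.5%

Numerator = 1277 + 209 + 670 + 106 = 2262
Determined eligible = 1277 + 209 + 670 + 687 + 106 = 2949
e = 2949 / (2949 + 497) = 2949 / 3446 = 0.8558
e × U = 0.8558 × 469 = 401.37
Denom = 2949 + 401.37 = 3350.37
CON2 = 2262 / 3350.37 = 0.6751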